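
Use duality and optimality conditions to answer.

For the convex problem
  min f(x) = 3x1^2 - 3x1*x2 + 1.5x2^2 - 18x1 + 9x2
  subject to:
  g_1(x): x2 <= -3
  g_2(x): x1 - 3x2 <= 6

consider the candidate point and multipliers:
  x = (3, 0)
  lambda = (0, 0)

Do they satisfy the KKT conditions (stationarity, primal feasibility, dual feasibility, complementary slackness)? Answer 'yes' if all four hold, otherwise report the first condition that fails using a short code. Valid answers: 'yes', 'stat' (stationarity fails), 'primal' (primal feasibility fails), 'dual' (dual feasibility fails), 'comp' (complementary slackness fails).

Gradient of f: grad f(x) = Q x + c = (0, 0)
Constraint values g_i(x) = a_i^T x - b_i:
  g_1((3, 0)) = 3
  g_2((3, 0)) = -3
Stationarity residual: grad f(x) + sum_i lambda_i a_i = (0, 0)
  -> stationarity OK
Primal feasibility (all g_i <= 0): FAILS
Dual feasibility (all lambda_i >= 0): OK
Complementary slackness (lambda_i * g_i(x) = 0 for all i): OK

Verdict: the first failing condition is primal_feasibility -> primal.

primal


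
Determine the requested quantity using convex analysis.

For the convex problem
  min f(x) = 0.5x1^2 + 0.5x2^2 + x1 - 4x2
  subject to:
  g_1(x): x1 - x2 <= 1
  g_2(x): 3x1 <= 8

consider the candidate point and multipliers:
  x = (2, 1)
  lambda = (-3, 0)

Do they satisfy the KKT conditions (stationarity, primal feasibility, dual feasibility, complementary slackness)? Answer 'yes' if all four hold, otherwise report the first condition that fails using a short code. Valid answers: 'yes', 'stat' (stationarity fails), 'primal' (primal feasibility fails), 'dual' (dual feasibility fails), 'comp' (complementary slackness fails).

Gradient of f: grad f(x) = Q x + c = (3, -3)
Constraint values g_i(x) = a_i^T x - b_i:
  g_1((2, 1)) = 0
  g_2((2, 1)) = -2
Stationarity residual: grad f(x) + sum_i lambda_i a_i = (0, 0)
  -> stationarity OK
Primal feasibility (all g_i <= 0): OK
Dual feasibility (all lambda_i >= 0): FAILS
Complementary slackness (lambda_i * g_i(x) = 0 for all i): OK

Verdict: the first failing condition is dual_feasibility -> dual.

dual


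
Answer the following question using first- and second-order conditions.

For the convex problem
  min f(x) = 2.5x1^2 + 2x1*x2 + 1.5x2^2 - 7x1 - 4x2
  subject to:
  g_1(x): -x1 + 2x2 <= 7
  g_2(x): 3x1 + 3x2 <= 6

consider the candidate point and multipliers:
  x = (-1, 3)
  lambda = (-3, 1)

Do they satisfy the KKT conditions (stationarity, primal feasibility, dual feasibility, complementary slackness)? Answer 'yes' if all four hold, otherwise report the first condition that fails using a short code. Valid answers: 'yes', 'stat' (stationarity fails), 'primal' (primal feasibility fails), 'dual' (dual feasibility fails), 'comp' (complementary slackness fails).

Gradient of f: grad f(x) = Q x + c = (-6, 3)
Constraint values g_i(x) = a_i^T x - b_i:
  g_1((-1, 3)) = 0
  g_2((-1, 3)) = 0
Stationarity residual: grad f(x) + sum_i lambda_i a_i = (0, 0)
  -> stationarity OK
Primal feasibility (all g_i <= 0): OK
Dual feasibility (all lambda_i >= 0): FAILS
Complementary slackness (lambda_i * g_i(x) = 0 for all i): OK

Verdict: the first failing condition is dual_feasibility -> dual.

dual


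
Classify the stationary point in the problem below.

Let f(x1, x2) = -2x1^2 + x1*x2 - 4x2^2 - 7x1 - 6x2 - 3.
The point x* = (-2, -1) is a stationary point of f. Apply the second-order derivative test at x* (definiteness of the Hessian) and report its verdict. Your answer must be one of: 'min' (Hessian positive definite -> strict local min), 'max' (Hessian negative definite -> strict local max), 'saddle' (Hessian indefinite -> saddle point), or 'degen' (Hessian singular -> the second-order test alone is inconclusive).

Compute the Hessian H = grad^2 f:
  H = [[-4, 1], [1, -8]]
Verify stationarity: grad f(x*) = H x* + g = (0, 0).
Eigenvalues of H: -8.2361, -3.7639.
Both eigenvalues < 0, so H is negative definite -> x* is a strict local max.

max


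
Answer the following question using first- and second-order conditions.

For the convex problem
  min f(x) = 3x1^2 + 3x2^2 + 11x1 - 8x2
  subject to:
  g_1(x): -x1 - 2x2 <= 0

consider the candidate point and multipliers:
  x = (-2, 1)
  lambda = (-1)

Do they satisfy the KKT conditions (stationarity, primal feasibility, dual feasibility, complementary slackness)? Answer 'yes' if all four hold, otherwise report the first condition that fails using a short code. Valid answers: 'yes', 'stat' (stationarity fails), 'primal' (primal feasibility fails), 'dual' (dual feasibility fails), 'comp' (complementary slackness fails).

Gradient of f: grad f(x) = Q x + c = (-1, -2)
Constraint values g_i(x) = a_i^T x - b_i:
  g_1((-2, 1)) = 0
Stationarity residual: grad f(x) + sum_i lambda_i a_i = (0, 0)
  -> stationarity OK
Primal feasibility (all g_i <= 0): OK
Dual feasibility (all lambda_i >= 0): FAILS
Complementary slackness (lambda_i * g_i(x) = 0 for all i): OK

Verdict: the first failing condition is dual_feasibility -> dual.

dual


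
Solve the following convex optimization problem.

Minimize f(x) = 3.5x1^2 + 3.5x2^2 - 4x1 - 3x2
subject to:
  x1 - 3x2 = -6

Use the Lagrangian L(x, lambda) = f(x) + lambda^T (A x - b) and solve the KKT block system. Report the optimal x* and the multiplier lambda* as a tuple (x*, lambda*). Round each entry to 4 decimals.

Form the Lagrangian:
  L(x, lambda) = (1/2) x^T Q x + c^T x + lambda^T (A x - b)
Stationarity (grad_x L = 0): Q x + c + A^T lambda = 0.
Primal feasibility: A x = b.

This gives the KKT block system:
  [ Q   A^T ] [ x     ]   [-c ]
  [ A    0  ] [ lambda ] = [ b ]

Solving the linear system:
  x*      = (0.0429, 2.0143)
  lambda* = (3.7)
  f(x*)   = 7.9929

x* = (0.0429, 2.0143), lambda* = (3.7)


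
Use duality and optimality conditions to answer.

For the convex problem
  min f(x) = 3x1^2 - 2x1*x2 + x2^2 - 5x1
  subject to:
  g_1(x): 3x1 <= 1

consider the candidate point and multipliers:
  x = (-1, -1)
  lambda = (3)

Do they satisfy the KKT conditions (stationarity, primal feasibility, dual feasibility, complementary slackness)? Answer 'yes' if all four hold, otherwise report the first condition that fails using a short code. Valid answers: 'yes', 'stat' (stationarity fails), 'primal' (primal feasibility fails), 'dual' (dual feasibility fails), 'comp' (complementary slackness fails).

Gradient of f: grad f(x) = Q x + c = (-9, 0)
Constraint values g_i(x) = a_i^T x - b_i:
  g_1((-1, -1)) = -4
Stationarity residual: grad f(x) + sum_i lambda_i a_i = (0, 0)
  -> stationarity OK
Primal feasibility (all g_i <= 0): OK
Dual feasibility (all lambda_i >= 0): OK
Complementary slackness (lambda_i * g_i(x) = 0 for all i): FAILS

Verdict: the first failing condition is complementary_slackness -> comp.

comp


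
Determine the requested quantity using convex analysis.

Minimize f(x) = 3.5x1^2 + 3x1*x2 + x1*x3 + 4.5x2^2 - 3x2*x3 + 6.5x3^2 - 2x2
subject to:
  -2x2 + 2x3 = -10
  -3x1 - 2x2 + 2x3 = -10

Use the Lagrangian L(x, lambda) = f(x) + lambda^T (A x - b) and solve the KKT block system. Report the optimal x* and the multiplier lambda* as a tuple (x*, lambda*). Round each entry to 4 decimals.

Form the Lagrangian:
  L(x, lambda) = (1/2) x^T Q x + c^T x + lambda^T (A x - b)
Stationarity (grad_x L = 0): Q x + c + A^T lambda = 0.
Primal feasibility: A x = b.

This gives the KKT block system:
  [ Q   A^T ] [ x     ]   [-c ]
  [ A    0  ] [ lambda ] = [ b ]

Solving the linear system:
  x*      = (0, 3.25, -1.75)
  lambda* = (13.5833, 2.6667)
  f(x*)   = 78

x* = (0, 3.25, -1.75), lambda* = (13.5833, 2.6667)


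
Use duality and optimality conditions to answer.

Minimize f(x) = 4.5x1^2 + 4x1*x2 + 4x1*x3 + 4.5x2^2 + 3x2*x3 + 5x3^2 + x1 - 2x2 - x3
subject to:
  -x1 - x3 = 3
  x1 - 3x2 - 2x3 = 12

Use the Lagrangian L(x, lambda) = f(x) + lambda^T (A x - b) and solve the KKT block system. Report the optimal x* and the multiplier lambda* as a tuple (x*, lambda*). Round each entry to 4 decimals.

Form the Lagrangian:
  L(x, lambda) = (1/2) x^T Q x + c^T x + lambda^T (A x - b)
Stationarity (grad_x L = 0): Q x + c + A^T lambda = 0.
Primal feasibility: A x = b.

This gives the KKT block system:
  [ Q   A^T ] [ x     ]   [-c ]
  [ A    0  ] [ lambda ] = [ b ]

Solving the linear system:
  x*      = (0.5, -1.5, -3.5)
  lambda* = (-22.5, -8)
  f(x*)   = 85.25

x* = (0.5, -1.5, -3.5), lambda* = (-22.5, -8)


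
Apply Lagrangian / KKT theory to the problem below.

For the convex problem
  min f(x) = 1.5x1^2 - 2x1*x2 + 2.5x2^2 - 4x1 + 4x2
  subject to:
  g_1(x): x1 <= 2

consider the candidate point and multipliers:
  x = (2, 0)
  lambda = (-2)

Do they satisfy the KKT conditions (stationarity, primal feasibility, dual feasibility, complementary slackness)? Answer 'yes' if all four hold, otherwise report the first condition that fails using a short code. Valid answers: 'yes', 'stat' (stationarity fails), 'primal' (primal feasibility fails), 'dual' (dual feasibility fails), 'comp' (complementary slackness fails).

Gradient of f: grad f(x) = Q x + c = (2, 0)
Constraint values g_i(x) = a_i^T x - b_i:
  g_1((2, 0)) = 0
Stationarity residual: grad f(x) + sum_i lambda_i a_i = (0, 0)
  -> stationarity OK
Primal feasibility (all g_i <= 0): OK
Dual feasibility (all lambda_i >= 0): FAILS
Complementary slackness (lambda_i * g_i(x) = 0 for all i): OK

Verdict: the first failing condition is dual_feasibility -> dual.

dual


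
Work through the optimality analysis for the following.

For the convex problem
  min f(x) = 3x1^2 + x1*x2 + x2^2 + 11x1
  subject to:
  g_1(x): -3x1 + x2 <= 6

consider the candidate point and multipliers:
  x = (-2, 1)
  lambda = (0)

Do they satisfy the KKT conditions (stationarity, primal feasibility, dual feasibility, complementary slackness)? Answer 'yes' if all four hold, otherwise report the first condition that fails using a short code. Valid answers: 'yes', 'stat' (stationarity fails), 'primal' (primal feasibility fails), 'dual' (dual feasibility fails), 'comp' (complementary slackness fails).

Gradient of f: grad f(x) = Q x + c = (0, 0)
Constraint values g_i(x) = a_i^T x - b_i:
  g_1((-2, 1)) = 1
Stationarity residual: grad f(x) + sum_i lambda_i a_i = (0, 0)
  -> stationarity OK
Primal feasibility (all g_i <= 0): FAILS
Dual feasibility (all lambda_i >= 0): OK
Complementary slackness (lambda_i * g_i(x) = 0 for all i): OK

Verdict: the first failing condition is primal_feasibility -> primal.

primal


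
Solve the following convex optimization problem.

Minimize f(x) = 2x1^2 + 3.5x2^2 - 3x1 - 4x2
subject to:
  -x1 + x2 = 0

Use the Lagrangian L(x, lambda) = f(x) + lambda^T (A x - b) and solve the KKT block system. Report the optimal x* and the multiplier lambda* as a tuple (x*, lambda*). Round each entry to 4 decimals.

Form the Lagrangian:
  L(x, lambda) = (1/2) x^T Q x + c^T x + lambda^T (A x - b)
Stationarity (grad_x L = 0): Q x + c + A^T lambda = 0.
Primal feasibility: A x = b.

This gives the KKT block system:
  [ Q   A^T ] [ x     ]   [-c ]
  [ A    0  ] [ lambda ] = [ b ]

Solving the linear system:
  x*      = (0.6364, 0.6364)
  lambda* = (-0.4545)
  f(x*)   = -2.2273

x* = (0.6364, 0.6364), lambda* = (-0.4545)


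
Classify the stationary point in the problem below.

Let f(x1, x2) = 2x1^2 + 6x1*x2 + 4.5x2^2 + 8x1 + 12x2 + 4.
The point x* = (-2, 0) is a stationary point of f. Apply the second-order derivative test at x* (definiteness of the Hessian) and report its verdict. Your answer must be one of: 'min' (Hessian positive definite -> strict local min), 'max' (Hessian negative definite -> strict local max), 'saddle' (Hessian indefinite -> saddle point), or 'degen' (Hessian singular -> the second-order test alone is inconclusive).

Compute the Hessian H = grad^2 f:
  H = [[4, 6], [6, 9]]
Verify stationarity: grad f(x*) = H x* + g = (0, 0).
Eigenvalues of H: 0, 13.
H has a zero eigenvalue (singular; positive semidefinite but not definite), so H is neither positive definite, negative definite, nor indefinite. The second-order test alone is inconclusive -> degen.
(Indeed, f is constant along the null direction of H through x*, so x* is not a strict local extremum.)

degen


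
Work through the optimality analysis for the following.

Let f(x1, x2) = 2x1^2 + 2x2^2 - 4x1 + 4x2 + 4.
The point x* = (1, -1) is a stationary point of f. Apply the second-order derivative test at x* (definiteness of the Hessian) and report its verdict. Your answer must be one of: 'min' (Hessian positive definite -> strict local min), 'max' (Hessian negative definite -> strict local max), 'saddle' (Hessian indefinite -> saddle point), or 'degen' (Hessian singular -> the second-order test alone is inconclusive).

Compute the Hessian H = grad^2 f:
  H = [[4, 0], [0, 4]]
Verify stationarity: grad f(x*) = H x* + g = (0, 0).
Eigenvalues of H: 4, 4.
Both eigenvalues > 0, so H is positive definite -> x* is a strict local min.

min


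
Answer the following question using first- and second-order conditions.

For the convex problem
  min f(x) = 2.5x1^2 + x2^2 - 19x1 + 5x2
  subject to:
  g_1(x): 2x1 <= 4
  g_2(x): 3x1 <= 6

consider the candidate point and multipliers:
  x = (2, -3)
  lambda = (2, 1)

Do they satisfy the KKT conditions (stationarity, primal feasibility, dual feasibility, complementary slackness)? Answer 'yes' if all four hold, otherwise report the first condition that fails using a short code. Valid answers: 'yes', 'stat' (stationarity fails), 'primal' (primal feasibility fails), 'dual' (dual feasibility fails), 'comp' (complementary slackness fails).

Gradient of f: grad f(x) = Q x + c = (-9, -1)
Constraint values g_i(x) = a_i^T x - b_i:
  g_1((2, -3)) = 0
  g_2((2, -3)) = 0
Stationarity residual: grad f(x) + sum_i lambda_i a_i = (-2, -1)
  -> stationarity FAILS
Primal feasibility (all g_i <= 0): OK
Dual feasibility (all lambda_i >= 0): OK
Complementary slackness (lambda_i * g_i(x) = 0 for all i): OK

Verdict: the first failing condition is stationarity -> stat.

stat


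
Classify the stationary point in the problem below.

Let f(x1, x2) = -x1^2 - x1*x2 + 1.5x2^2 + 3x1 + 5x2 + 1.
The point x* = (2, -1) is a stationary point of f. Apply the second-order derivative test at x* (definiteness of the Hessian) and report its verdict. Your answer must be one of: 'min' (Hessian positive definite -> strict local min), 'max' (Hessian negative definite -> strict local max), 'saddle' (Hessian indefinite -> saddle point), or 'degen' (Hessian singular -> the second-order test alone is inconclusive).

Compute the Hessian H = grad^2 f:
  H = [[-2, -1], [-1, 3]]
Verify stationarity: grad f(x*) = H x* + g = (0, 0).
Eigenvalues of H: -2.1926, 3.1926.
Eigenvalues have mixed signs, so H is indefinite -> x* is a saddle point.

saddle


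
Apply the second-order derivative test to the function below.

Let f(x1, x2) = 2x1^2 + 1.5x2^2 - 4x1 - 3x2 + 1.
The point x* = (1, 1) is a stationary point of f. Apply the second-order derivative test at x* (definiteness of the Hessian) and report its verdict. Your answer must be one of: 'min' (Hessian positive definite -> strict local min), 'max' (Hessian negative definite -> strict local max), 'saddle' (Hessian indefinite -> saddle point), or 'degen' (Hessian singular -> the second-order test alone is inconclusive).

Compute the Hessian H = grad^2 f:
  H = [[4, 0], [0, 3]]
Verify stationarity: grad f(x*) = H x* + g = (0, 0).
Eigenvalues of H: 3, 4.
Both eigenvalues > 0, so H is positive definite -> x* is a strict local min.

min


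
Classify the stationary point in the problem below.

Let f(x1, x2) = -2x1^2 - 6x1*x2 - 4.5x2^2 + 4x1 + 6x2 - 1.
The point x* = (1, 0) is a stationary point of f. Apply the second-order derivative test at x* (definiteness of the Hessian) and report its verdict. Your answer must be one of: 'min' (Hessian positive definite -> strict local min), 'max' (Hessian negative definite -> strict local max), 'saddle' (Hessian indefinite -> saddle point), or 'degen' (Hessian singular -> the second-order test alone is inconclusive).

Compute the Hessian H = grad^2 f:
  H = [[-4, -6], [-6, -9]]
Verify stationarity: grad f(x*) = H x* + g = (0, 0).
Eigenvalues of H: -13, 0.
H has a zero eigenvalue (singular; negative semidefinite but not definite), so H is neither positive definite, negative definite, nor indefinite. The second-order test alone is inconclusive -> degen.
(Indeed, f is constant along the null direction of H through x*, so x* is not a strict local extremum.)

degen


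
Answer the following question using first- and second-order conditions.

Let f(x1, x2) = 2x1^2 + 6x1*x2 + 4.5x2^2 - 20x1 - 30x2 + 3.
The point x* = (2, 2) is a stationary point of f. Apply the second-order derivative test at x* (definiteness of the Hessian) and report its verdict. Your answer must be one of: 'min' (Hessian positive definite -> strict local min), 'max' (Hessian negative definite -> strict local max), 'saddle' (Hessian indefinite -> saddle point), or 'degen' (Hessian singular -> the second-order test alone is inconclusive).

Compute the Hessian H = grad^2 f:
  H = [[4, 6], [6, 9]]
Verify stationarity: grad f(x*) = H x* + g = (0, 0).
Eigenvalues of H: 0, 13.
H has a zero eigenvalue (singular; positive semidefinite but not definite), so H is neither positive definite, negative definite, nor indefinite. The second-order test alone is inconclusive -> degen.
(Indeed, f is constant along the null direction of H through x*, so x* is not a strict local extremum.)

degen


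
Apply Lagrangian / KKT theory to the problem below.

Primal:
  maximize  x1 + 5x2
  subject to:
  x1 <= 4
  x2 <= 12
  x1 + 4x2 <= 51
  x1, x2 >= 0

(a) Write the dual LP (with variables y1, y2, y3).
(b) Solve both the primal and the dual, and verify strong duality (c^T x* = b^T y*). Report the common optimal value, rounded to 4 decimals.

The standard primal-dual pair for 'max c^T x s.t. A x <= b, x >= 0' is:
  Dual:  min b^T y  s.t.  A^T y >= c,  y >= 0.

So the dual LP is:
  minimize  4y1 + 12y2 + 51y3
  subject to:
    y1 + y3 >= 1
    y2 + 4y3 >= 5
    y1, y2, y3 >= 0

Solving the primal: x* = (3, 12).
  primal value c^T x* = 63.
Solving the dual: y* = (0, 1, 1).
  dual value b^T y* = 63.
Strong duality: c^T x* = b^T y*. Confirmed.

63


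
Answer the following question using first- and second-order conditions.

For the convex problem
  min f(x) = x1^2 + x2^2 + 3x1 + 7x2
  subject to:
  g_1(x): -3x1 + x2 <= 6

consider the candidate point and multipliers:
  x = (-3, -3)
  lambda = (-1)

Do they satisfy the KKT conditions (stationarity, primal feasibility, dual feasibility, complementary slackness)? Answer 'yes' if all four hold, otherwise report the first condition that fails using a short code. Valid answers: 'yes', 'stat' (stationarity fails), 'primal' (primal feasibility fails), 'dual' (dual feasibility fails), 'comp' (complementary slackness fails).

Gradient of f: grad f(x) = Q x + c = (-3, 1)
Constraint values g_i(x) = a_i^T x - b_i:
  g_1((-3, -3)) = 0
Stationarity residual: grad f(x) + sum_i lambda_i a_i = (0, 0)
  -> stationarity OK
Primal feasibility (all g_i <= 0): OK
Dual feasibility (all lambda_i >= 0): FAILS
Complementary slackness (lambda_i * g_i(x) = 0 for all i): OK

Verdict: the first failing condition is dual_feasibility -> dual.

dual


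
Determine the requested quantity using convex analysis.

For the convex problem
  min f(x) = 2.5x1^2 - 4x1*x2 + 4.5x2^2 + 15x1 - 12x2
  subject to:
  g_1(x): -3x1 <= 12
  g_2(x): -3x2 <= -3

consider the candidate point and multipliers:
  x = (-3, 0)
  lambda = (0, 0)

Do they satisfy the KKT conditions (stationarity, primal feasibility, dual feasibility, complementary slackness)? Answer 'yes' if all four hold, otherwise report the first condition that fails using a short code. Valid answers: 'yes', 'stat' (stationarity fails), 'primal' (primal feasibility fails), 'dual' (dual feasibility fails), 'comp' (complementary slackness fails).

Gradient of f: grad f(x) = Q x + c = (0, 0)
Constraint values g_i(x) = a_i^T x - b_i:
  g_1((-3, 0)) = -3
  g_2((-3, 0)) = 3
Stationarity residual: grad f(x) + sum_i lambda_i a_i = (0, 0)
  -> stationarity OK
Primal feasibility (all g_i <= 0): FAILS
Dual feasibility (all lambda_i >= 0): OK
Complementary slackness (lambda_i * g_i(x) = 0 for all i): OK

Verdict: the first failing condition is primal_feasibility -> primal.

primal


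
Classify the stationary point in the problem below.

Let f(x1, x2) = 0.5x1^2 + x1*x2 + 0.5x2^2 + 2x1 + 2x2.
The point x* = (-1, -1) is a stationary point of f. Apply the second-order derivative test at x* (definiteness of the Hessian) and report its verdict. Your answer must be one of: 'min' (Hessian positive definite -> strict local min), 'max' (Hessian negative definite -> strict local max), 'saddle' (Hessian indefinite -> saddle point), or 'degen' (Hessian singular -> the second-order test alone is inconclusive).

Compute the Hessian H = grad^2 f:
  H = [[1, 1], [1, 1]]
Verify stationarity: grad f(x*) = H x* + g = (0, 0).
Eigenvalues of H: 0, 2.
H has a zero eigenvalue (singular; positive semidefinite but not definite), so H is neither positive definite, negative definite, nor indefinite. The second-order test alone is inconclusive -> degen.
(Indeed, f is constant along the null direction of H through x*, so x* is not a strict local extremum.)

degen


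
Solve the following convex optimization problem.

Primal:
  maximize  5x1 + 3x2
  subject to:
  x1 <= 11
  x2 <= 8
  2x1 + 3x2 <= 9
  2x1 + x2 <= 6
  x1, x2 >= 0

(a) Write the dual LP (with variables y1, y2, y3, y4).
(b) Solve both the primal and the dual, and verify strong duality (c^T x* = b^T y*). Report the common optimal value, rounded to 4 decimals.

The standard primal-dual pair for 'max c^T x s.t. A x <= b, x >= 0' is:
  Dual:  min b^T y  s.t.  A^T y >= c,  y >= 0.

So the dual LP is:
  minimize  11y1 + 8y2 + 9y3 + 6y4
  subject to:
    y1 + 2y3 + 2y4 >= 5
    y2 + 3y3 + y4 >= 3
    y1, y2, y3, y4 >= 0

Solving the primal: x* = (2.25, 1.5).
  primal value c^T x* = 15.75.
Solving the dual: y* = (0, 0, 0.25, 2.25).
  dual value b^T y* = 15.75.
Strong duality: c^T x* = b^T y*. Confirmed.

15.75


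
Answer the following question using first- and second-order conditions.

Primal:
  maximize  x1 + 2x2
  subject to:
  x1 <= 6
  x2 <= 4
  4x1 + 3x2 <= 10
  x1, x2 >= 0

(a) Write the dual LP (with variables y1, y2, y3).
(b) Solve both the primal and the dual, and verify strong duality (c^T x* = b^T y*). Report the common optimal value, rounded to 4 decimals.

The standard primal-dual pair for 'max c^T x s.t. A x <= b, x >= 0' is:
  Dual:  min b^T y  s.t.  A^T y >= c,  y >= 0.

So the dual LP is:
  minimize  6y1 + 4y2 + 10y3
  subject to:
    y1 + 4y3 >= 1
    y2 + 3y3 >= 2
    y1, y2, y3 >= 0

Solving the primal: x* = (0, 3.3333).
  primal value c^T x* = 6.6667.
Solving the dual: y* = (0, 0, 0.6667).
  dual value b^T y* = 6.6667.
Strong duality: c^T x* = b^T y*. Confirmed.

6.6667


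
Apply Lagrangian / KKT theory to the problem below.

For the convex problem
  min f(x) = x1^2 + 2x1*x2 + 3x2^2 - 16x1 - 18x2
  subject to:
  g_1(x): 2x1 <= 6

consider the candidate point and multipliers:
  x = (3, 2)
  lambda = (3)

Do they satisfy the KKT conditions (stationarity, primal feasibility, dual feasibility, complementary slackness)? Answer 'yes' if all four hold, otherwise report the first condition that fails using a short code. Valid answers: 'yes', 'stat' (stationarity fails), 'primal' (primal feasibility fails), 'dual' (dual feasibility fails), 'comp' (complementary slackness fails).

Gradient of f: grad f(x) = Q x + c = (-6, 0)
Constraint values g_i(x) = a_i^T x - b_i:
  g_1((3, 2)) = 0
Stationarity residual: grad f(x) + sum_i lambda_i a_i = (0, 0)
  -> stationarity OK
Primal feasibility (all g_i <= 0): OK
Dual feasibility (all lambda_i >= 0): OK
Complementary slackness (lambda_i * g_i(x) = 0 for all i): OK

Verdict: yes, KKT holds.

yes


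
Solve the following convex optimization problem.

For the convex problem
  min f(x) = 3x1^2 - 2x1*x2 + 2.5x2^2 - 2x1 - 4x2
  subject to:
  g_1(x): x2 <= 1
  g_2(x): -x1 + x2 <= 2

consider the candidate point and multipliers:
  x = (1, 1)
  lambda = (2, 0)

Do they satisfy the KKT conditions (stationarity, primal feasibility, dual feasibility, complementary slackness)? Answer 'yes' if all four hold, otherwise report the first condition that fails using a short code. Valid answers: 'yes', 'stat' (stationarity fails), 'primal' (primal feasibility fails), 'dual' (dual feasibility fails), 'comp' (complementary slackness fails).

Gradient of f: grad f(x) = Q x + c = (2, -1)
Constraint values g_i(x) = a_i^T x - b_i:
  g_1((1, 1)) = 0
  g_2((1, 1)) = -2
Stationarity residual: grad f(x) + sum_i lambda_i a_i = (2, 1)
  -> stationarity FAILS
Primal feasibility (all g_i <= 0): OK
Dual feasibility (all lambda_i >= 0): OK
Complementary slackness (lambda_i * g_i(x) = 0 for all i): OK

Verdict: the first failing condition is stationarity -> stat.

stat


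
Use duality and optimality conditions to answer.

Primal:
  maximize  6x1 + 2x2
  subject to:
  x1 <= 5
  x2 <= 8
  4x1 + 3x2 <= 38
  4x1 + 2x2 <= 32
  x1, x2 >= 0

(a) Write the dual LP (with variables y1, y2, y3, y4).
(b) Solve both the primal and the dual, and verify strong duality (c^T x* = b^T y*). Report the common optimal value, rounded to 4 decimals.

The standard primal-dual pair for 'max c^T x s.t. A x <= b, x >= 0' is:
  Dual:  min b^T y  s.t.  A^T y >= c,  y >= 0.

So the dual LP is:
  minimize  5y1 + 8y2 + 38y3 + 32y4
  subject to:
    y1 + 4y3 + 4y4 >= 6
    y2 + 3y3 + 2y4 >= 2
    y1, y2, y3, y4 >= 0

Solving the primal: x* = (5, 6).
  primal value c^T x* = 42.
Solving the dual: y* = (2, 0, 0, 1).
  dual value b^T y* = 42.
Strong duality: c^T x* = b^T y*. Confirmed.

42


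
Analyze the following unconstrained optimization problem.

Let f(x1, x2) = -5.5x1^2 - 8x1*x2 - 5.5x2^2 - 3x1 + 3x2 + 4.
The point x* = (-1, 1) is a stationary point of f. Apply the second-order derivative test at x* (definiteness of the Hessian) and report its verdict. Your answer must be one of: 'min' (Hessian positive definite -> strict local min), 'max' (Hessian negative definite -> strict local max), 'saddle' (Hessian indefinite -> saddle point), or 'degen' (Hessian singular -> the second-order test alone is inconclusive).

Compute the Hessian H = grad^2 f:
  H = [[-11, -8], [-8, -11]]
Verify stationarity: grad f(x*) = H x* + g = (0, 0).
Eigenvalues of H: -19, -3.
Both eigenvalues < 0, so H is negative definite -> x* is a strict local max.

max


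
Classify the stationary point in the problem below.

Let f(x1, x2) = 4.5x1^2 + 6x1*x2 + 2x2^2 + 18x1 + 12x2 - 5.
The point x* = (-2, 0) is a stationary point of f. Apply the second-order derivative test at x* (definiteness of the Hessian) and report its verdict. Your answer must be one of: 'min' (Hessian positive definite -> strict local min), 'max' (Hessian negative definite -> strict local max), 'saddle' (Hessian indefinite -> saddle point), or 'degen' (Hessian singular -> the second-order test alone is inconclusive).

Compute the Hessian H = grad^2 f:
  H = [[9, 6], [6, 4]]
Verify stationarity: grad f(x*) = H x* + g = (0, 0).
Eigenvalues of H: 0, 13.
H has a zero eigenvalue (singular; positive semidefinite but not definite), so H is neither positive definite, negative definite, nor indefinite. The second-order test alone is inconclusive -> degen.
(Indeed, f is constant along the null direction of H through x*, so x* is not a strict local extremum.)

degen


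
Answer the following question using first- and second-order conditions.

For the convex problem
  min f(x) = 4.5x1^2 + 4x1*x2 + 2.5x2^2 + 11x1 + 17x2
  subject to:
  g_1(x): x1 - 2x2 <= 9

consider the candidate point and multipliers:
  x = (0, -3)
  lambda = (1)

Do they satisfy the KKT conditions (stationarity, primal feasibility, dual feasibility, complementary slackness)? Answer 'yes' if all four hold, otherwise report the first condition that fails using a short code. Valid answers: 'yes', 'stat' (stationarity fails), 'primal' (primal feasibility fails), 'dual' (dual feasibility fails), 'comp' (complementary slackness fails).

Gradient of f: grad f(x) = Q x + c = (-1, 2)
Constraint values g_i(x) = a_i^T x - b_i:
  g_1((0, -3)) = -3
Stationarity residual: grad f(x) + sum_i lambda_i a_i = (0, 0)
  -> stationarity OK
Primal feasibility (all g_i <= 0): OK
Dual feasibility (all lambda_i >= 0): OK
Complementary slackness (lambda_i * g_i(x) = 0 for all i): FAILS

Verdict: the first failing condition is complementary_slackness -> comp.

comp


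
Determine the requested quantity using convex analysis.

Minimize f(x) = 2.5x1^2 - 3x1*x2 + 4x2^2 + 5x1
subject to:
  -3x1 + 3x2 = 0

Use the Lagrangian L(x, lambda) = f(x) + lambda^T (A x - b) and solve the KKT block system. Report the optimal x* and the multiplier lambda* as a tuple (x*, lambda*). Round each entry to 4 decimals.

Form the Lagrangian:
  L(x, lambda) = (1/2) x^T Q x + c^T x + lambda^T (A x - b)
Stationarity (grad_x L = 0): Q x + c + A^T lambda = 0.
Primal feasibility: A x = b.

This gives the KKT block system:
  [ Q   A^T ] [ x     ]   [-c ]
  [ A    0  ] [ lambda ] = [ b ]

Solving the linear system:
  x*      = (-0.7143, -0.7143)
  lambda* = (1.1905)
  f(x*)   = -1.7857

x* = (-0.7143, -0.7143), lambda* = (1.1905)


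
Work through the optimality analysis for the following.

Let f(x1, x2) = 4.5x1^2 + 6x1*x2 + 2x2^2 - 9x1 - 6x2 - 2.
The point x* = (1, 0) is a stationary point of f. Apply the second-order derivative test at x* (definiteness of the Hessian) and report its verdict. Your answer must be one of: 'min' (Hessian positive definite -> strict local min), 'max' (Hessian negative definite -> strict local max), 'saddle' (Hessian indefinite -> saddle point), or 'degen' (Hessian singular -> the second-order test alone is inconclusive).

Compute the Hessian H = grad^2 f:
  H = [[9, 6], [6, 4]]
Verify stationarity: grad f(x*) = H x* + g = (0, 0).
Eigenvalues of H: 0, 13.
H has a zero eigenvalue (singular; positive semidefinite but not definite), so H is neither positive definite, negative definite, nor indefinite. The second-order test alone is inconclusive -> degen.
(Indeed, f is constant along the null direction of H through x*, so x* is not a strict local extremum.)

degen


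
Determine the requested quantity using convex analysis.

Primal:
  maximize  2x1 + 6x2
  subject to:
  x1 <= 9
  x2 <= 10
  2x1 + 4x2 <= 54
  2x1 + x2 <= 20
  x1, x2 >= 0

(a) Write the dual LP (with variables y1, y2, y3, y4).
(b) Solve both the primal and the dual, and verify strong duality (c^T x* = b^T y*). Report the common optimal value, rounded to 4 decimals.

The standard primal-dual pair for 'max c^T x s.t. A x <= b, x >= 0' is:
  Dual:  min b^T y  s.t.  A^T y >= c,  y >= 0.

So the dual LP is:
  minimize  9y1 + 10y2 + 54y3 + 20y4
  subject to:
    y1 + 2y3 + 2y4 >= 2
    y2 + 4y3 + y4 >= 6
    y1, y2, y3, y4 >= 0

Solving the primal: x* = (5, 10).
  primal value c^T x* = 70.
Solving the dual: y* = (0, 5, 0, 1).
  dual value b^T y* = 70.
Strong duality: c^T x* = b^T y*. Confirmed.

70


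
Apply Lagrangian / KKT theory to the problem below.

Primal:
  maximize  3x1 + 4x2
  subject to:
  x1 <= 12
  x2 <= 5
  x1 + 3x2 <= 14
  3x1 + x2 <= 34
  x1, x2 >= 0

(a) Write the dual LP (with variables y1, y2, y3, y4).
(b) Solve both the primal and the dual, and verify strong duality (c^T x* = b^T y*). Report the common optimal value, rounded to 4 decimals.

The standard primal-dual pair for 'max c^T x s.t. A x <= b, x >= 0' is:
  Dual:  min b^T y  s.t.  A^T y >= c,  y >= 0.

So the dual LP is:
  minimize  12y1 + 5y2 + 14y3 + 34y4
  subject to:
    y1 + y3 + 3y4 >= 3
    y2 + 3y3 + y4 >= 4
    y1, y2, y3, y4 >= 0

Solving the primal: x* = (11, 1).
  primal value c^T x* = 37.
Solving the dual: y* = (0, 0, 1.125, 0.625).
  dual value b^T y* = 37.
Strong duality: c^T x* = b^T y*. Confirmed.

37


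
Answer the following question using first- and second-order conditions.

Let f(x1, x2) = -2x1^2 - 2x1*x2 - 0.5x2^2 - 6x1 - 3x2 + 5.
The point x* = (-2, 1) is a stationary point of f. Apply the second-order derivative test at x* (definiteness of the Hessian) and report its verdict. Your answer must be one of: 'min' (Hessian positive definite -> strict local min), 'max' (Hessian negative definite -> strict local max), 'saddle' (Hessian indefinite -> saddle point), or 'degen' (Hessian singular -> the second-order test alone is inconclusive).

Compute the Hessian H = grad^2 f:
  H = [[-4, -2], [-2, -1]]
Verify stationarity: grad f(x*) = H x* + g = (0, 0).
Eigenvalues of H: -5, 0.
H has a zero eigenvalue (singular; negative semidefinite but not definite), so H is neither positive definite, negative definite, nor indefinite. The second-order test alone is inconclusive -> degen.
(Indeed, f is constant along the null direction of H through x*, so x* is not a strict local extremum.)

degen


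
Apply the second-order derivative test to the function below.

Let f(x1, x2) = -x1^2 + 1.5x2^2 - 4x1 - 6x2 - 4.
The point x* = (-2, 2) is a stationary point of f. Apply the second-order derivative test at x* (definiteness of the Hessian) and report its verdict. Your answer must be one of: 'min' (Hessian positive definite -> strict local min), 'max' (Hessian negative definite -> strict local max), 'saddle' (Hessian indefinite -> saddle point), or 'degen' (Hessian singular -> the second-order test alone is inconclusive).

Compute the Hessian H = grad^2 f:
  H = [[-2, 0], [0, 3]]
Verify stationarity: grad f(x*) = H x* + g = (0, 0).
Eigenvalues of H: -2, 3.
Eigenvalues have mixed signs, so H is indefinite -> x* is a saddle point.

saddle


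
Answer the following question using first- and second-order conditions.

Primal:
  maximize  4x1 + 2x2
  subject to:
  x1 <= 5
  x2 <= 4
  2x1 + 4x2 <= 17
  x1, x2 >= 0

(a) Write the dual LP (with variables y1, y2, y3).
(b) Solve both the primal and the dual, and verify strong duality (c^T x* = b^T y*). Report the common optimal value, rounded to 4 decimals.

The standard primal-dual pair for 'max c^T x s.t. A x <= b, x >= 0' is:
  Dual:  min b^T y  s.t.  A^T y >= c,  y >= 0.

So the dual LP is:
  minimize  5y1 + 4y2 + 17y3
  subject to:
    y1 + 2y3 >= 4
    y2 + 4y3 >= 2
    y1, y2, y3 >= 0

Solving the primal: x* = (5, 1.75).
  primal value c^T x* = 23.5.
Solving the dual: y* = (3, 0, 0.5).
  dual value b^T y* = 23.5.
Strong duality: c^T x* = b^T y*. Confirmed.

23.5


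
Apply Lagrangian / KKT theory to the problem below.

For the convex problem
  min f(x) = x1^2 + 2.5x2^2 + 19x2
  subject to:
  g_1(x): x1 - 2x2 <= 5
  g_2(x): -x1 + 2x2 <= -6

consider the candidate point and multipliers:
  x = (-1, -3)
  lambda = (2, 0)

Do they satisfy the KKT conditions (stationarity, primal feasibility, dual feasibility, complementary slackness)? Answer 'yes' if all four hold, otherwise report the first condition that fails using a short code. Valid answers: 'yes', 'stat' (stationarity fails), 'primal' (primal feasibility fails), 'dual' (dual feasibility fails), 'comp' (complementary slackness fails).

Gradient of f: grad f(x) = Q x + c = (-2, 4)
Constraint values g_i(x) = a_i^T x - b_i:
  g_1((-1, -3)) = 0
  g_2((-1, -3)) = 1
Stationarity residual: grad f(x) + sum_i lambda_i a_i = (0, 0)
  -> stationarity OK
Primal feasibility (all g_i <= 0): FAILS
Dual feasibility (all lambda_i >= 0): OK
Complementary slackness (lambda_i * g_i(x) = 0 for all i): OK

Verdict: the first failing condition is primal_feasibility -> primal.

primal


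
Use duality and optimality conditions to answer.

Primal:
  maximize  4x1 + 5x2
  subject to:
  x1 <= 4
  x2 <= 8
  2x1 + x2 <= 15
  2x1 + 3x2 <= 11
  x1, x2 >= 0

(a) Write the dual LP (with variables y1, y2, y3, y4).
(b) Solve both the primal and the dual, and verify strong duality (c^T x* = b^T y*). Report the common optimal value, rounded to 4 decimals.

The standard primal-dual pair for 'max c^T x s.t. A x <= b, x >= 0' is:
  Dual:  min b^T y  s.t.  A^T y >= c,  y >= 0.

So the dual LP is:
  minimize  4y1 + 8y2 + 15y3 + 11y4
  subject to:
    y1 + 2y3 + 2y4 >= 4
    y2 + y3 + 3y4 >= 5
    y1, y2, y3, y4 >= 0

Solving the primal: x* = (4, 1).
  primal value c^T x* = 21.
Solving the dual: y* = (0.6667, 0, 0, 1.6667).
  dual value b^T y* = 21.
Strong duality: c^T x* = b^T y*. Confirmed.

21


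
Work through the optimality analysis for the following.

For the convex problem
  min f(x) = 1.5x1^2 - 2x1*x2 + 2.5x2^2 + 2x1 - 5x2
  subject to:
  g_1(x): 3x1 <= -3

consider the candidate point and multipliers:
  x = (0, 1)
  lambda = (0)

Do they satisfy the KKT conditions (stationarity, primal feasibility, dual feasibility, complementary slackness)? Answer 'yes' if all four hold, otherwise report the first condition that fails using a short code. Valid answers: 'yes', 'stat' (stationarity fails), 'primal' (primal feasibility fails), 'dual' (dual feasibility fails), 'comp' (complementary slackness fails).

Gradient of f: grad f(x) = Q x + c = (0, 0)
Constraint values g_i(x) = a_i^T x - b_i:
  g_1((0, 1)) = 3
Stationarity residual: grad f(x) + sum_i lambda_i a_i = (0, 0)
  -> stationarity OK
Primal feasibility (all g_i <= 0): FAILS
Dual feasibility (all lambda_i >= 0): OK
Complementary slackness (lambda_i * g_i(x) = 0 for all i): OK

Verdict: the first failing condition is primal_feasibility -> primal.

primal


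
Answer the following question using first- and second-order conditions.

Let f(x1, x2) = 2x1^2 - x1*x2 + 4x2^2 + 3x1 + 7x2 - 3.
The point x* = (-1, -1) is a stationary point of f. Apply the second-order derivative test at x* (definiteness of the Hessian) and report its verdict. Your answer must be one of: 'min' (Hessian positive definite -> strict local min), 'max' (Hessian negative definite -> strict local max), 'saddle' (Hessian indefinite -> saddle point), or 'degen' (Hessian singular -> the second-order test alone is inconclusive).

Compute the Hessian H = grad^2 f:
  H = [[4, -1], [-1, 8]]
Verify stationarity: grad f(x*) = H x* + g = (0, 0).
Eigenvalues of H: 3.7639, 8.2361.
Both eigenvalues > 0, so H is positive definite -> x* is a strict local min.

min


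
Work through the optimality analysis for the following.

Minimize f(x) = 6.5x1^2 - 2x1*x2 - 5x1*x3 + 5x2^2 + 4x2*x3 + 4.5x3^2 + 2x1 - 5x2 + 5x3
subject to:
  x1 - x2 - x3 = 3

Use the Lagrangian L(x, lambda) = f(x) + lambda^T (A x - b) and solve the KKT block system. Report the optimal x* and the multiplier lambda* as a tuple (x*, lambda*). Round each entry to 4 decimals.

Form the Lagrangian:
  L(x, lambda) = (1/2) x^T Q x + c^T x + lambda^T (A x - b)
Stationarity (grad_x L = 0): Q x + c + A^T lambda = 0.
Primal feasibility: A x = b.

This gives the KKT block system:
  [ Q   A^T ] [ x     ]   [-c ]
  [ A    0  ] [ lambda ] = [ b ]

Solving the linear system:
  x*      = (0.3516, -0.3906, -2.2578)
  lambda* = (-18.6406)
  f(x*)   = 23.6445

x* = (0.3516, -0.3906, -2.2578), lambda* = (-18.6406)


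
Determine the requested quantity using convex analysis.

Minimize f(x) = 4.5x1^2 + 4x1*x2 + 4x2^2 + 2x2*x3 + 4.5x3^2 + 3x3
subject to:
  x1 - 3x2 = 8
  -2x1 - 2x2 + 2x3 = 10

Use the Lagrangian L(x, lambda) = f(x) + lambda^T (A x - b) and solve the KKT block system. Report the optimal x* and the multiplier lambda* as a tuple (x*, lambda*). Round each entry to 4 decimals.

Form the Lagrangian:
  L(x, lambda) = (1/2) x^T Q x + c^T x + lambda^T (A x - b)
Stationarity (grad_x L = 0): Q x + c + A^T lambda = 0.
Primal feasibility: A x = b.

This gives the KKT block system:
  [ Q   A^T ] [ x     ]   [-c ]
  [ A    0  ] [ lambda ] = [ b ]

Solving the linear system:
  x*      = (-0.2857, -2.7619, 1.9524)
  lambda* = (-1.4286, -7.5238)
  f(x*)   = 46.2619

x* = (-0.2857, -2.7619, 1.9524), lambda* = (-1.4286, -7.5238)


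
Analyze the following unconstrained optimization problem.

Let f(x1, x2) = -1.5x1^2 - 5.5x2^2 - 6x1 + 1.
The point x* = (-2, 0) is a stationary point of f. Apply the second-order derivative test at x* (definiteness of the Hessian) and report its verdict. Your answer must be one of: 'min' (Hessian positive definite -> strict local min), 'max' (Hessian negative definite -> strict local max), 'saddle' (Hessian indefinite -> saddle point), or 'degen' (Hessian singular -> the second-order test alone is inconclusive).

Compute the Hessian H = grad^2 f:
  H = [[-3, 0], [0, -11]]
Verify stationarity: grad f(x*) = H x* + g = (0, 0).
Eigenvalues of H: -11, -3.
Both eigenvalues < 0, so H is negative definite -> x* is a strict local max.

max
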